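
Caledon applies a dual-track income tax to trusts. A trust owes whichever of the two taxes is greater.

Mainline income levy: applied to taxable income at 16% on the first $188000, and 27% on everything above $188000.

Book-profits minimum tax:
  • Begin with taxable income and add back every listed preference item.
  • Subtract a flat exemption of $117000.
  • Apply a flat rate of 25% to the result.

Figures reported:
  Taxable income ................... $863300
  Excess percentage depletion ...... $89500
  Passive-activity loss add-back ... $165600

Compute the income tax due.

Mainline income levy:
  $188000 × 16% = $30080
  $675300 × 27% = $182331
  → $212411

Book-profits minimum tax:
  Adjusted income: $863300 + $89500 + $165600 = $1118400
  Less exemption $117000 → base $1001400
  $1001400 × 25% = $250350

$250350 > $212411, so the book-profits minimum tax is the binding amount.

$250350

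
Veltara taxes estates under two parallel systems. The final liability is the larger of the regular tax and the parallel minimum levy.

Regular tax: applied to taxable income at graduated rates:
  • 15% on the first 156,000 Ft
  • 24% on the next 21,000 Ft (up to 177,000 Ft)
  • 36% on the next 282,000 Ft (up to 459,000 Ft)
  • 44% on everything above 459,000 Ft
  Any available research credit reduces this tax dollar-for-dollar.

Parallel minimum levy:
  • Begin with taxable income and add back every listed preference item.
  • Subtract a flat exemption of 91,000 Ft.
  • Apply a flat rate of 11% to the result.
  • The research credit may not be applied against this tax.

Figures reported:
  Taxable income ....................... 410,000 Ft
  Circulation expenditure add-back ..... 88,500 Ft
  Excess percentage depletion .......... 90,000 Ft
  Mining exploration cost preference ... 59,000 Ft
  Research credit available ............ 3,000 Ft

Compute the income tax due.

109,320 Ft

Parallel minimum levy:
  Adjusted income: 410,000 Ft + 88,500 Ft + 90,000 Ft + 59,000 Ft = 647,500 Ft
  Less exemption 91,000 Ft → base 556,500 Ft
  556,500 Ft × 11% = 61,215 Ft

Regular tax:
  156,000 Ft × 15% = 23,400 Ft
  21,000 Ft × 24% = 5,040 Ft
  233,000 Ft × 36% = 83,880 Ft
  → 112,320 Ft
  Less research credit 3,000 Ft → 109,320 Ft

109,320 Ft > 61,215 Ft, so the regular tax governs.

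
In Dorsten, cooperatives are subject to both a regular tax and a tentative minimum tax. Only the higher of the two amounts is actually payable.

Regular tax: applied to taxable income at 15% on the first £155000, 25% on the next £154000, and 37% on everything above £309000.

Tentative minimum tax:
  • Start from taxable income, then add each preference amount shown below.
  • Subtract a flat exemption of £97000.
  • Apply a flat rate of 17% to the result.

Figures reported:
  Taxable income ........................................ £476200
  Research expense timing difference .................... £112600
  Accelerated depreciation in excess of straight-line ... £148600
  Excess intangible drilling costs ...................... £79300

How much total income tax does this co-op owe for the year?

Tentative minimum tax:
  Adjusted income: £476200 + £112600 + £148600 + £79300 = £816700
  Less exemption £97000 → base £719700
  £719700 × 17% = £122349

Regular tax:
  £155000 × 15% = £23250
  £154000 × 25% = £38500
  £167200 × 37% = £61864
  → £123614

£123614 > £122349, so the regular tax governs.

£123614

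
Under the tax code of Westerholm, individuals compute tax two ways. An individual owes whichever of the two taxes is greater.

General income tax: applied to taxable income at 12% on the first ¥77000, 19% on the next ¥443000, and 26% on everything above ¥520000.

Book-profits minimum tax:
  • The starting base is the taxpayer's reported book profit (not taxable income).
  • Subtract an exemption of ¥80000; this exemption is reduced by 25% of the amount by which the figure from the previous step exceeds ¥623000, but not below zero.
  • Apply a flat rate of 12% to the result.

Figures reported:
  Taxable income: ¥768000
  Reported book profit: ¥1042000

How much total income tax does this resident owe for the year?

Book-profits minimum tax:
  Base (reported book profit): ¥1042000
  Exemption: 25% × (¥1042000 − ¥623000) = ¥104750 ≥ ¥80000, so the exemption is fully phased out
  Base: ¥1042000 − ¥0 = ¥1042000
  ¥1042000 × 12% = ¥125040

General income tax:
  ¥77000 × 12% = ¥9240
  ¥443000 × 19% = ¥84170
  ¥248000 × 26% = ¥64480
  → ¥157890

¥157890 > ¥125040, so the general income tax governs.

¥157890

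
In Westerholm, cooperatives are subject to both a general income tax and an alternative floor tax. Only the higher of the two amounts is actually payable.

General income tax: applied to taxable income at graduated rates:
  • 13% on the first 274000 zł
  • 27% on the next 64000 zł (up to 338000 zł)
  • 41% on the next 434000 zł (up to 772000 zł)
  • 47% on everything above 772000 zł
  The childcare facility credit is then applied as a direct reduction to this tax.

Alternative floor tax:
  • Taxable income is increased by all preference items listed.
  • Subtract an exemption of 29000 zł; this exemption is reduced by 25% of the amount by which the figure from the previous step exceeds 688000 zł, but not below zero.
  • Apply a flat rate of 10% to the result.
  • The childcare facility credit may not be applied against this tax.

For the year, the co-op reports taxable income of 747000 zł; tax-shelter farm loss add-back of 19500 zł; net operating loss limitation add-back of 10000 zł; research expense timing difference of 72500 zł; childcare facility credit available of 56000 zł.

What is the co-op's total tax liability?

164590 zł

General income tax:
  274000 zł × 13% = 35620 zł
  64000 zł × 27% = 17280 zł
  409000 zł × 41% = 167690 zł
  → 220590 zł
  Less childcare facility credit 56000 zł → 164590 zł

Alternative floor tax:
  Adjusted income: 747000 zł + 19500 zł + 10000 zł + 72500 zł = 849000 zł
  Exemption: 25% × (849000 zł − 688000 zł) = 40250 zł ≥ 29000 zł, so the exemption is fully phased out
  Base: 849000 zł − 0 zł = 849000 zł
  849000 zł × 10% = 84900 zł

164590 zł > 84900 zł, so the general income tax governs.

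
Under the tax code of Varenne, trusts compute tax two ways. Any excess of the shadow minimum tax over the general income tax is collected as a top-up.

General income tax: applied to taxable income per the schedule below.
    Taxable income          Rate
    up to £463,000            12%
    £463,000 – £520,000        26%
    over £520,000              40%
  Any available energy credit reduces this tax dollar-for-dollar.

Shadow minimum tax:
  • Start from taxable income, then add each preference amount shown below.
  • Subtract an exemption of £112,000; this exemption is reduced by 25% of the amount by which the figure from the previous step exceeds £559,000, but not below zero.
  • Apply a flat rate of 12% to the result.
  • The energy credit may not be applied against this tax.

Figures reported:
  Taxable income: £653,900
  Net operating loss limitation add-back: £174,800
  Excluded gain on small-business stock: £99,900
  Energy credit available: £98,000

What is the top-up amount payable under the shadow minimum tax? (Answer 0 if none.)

£83,140

Shadow minimum tax:
  Adjusted income: £653,900 + £174,800 + £99,900 = £928,600
  Exemption: £112,000 − 25% × (£928,600 − £559,000) = £112,000 − £92,400 = £19,600
  Base: £928,600 − £19,600 = £909,000
  £909,000 × 12% = £109,080

General income tax:
  £463,000 × 12% = £55,560
  £57,000 × 26% = £14,820
  £133,900 × 40% = £53,560
  → £123,940
  Less energy credit £98,000 → £25,940

Excess of shadow minimum tax over general income tax: £109,080 − £25,940 = £83,140.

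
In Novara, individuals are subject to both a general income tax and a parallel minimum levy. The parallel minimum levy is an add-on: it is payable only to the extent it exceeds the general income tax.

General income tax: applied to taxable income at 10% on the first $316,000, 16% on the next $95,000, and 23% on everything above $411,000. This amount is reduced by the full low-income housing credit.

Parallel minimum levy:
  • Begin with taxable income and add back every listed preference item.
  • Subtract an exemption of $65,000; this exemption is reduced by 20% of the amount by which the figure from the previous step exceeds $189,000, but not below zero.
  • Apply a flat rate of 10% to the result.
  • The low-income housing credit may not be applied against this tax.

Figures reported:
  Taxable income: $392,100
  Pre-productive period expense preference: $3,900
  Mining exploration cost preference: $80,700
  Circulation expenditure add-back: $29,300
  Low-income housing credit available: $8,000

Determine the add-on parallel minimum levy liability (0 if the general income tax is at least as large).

General income tax:
  $316,000 × 10% = $31,600
  $76,100 × 16% = $12,176
  → $43,776
  Less low-income housing credit $8,000 → $35,776

Parallel minimum levy:
  Adjusted income: $392,100 + $3,900 + $80,700 + $29,300 = $506,000
  Exemption: $65,000 − 20% × ($506,000 − $189,000) = $65,000 − $63,400 = $1,600
  Base: $506,000 − $1,600 = $504,400
  $504,400 × 10% = $50,440

Excess of parallel minimum levy over general income tax: $50,440 − $35,776 = $14,664.

$14,664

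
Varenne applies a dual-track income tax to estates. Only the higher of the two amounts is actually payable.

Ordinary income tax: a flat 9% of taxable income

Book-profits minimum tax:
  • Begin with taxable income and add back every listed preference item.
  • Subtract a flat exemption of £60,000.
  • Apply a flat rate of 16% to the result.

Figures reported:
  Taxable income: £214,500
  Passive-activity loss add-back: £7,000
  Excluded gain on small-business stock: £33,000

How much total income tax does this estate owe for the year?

Ordinary income tax:
  £214,500 × 9% = £19,305

Book-profits minimum tax:
  Adjusted income: £214,500 + £7,000 + £33,000 = £254,500
  Less exemption £60,000 → base £194,500
  £194,500 × 16% = £31,120

£31,120 > £19,305, so the book-profits minimum tax is the binding amount.

£31,120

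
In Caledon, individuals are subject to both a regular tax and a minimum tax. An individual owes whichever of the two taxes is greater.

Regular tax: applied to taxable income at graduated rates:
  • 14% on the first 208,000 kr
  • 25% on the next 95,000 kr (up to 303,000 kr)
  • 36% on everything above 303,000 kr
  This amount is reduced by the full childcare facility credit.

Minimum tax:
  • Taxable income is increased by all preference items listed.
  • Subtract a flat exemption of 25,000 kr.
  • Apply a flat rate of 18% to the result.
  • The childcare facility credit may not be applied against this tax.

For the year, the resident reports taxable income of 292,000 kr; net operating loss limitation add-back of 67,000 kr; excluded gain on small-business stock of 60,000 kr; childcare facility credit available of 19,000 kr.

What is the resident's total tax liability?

70,920 kr

Minimum tax:
  Adjusted income: 292,000 kr + 67,000 kr + 60,000 kr = 419,000 kr
  Less exemption 25,000 kr → base 394,000 kr
  394,000 kr × 18% = 70,920 kr

Regular tax:
  208,000 kr × 14% = 29,120 kr
  84,000 kr × 25% = 21,000 kr
  → 50,120 kr
  Less childcare facility credit 19,000 kr → 31,120 kr

70,920 kr > 31,120 kr, so the minimum tax is the binding amount.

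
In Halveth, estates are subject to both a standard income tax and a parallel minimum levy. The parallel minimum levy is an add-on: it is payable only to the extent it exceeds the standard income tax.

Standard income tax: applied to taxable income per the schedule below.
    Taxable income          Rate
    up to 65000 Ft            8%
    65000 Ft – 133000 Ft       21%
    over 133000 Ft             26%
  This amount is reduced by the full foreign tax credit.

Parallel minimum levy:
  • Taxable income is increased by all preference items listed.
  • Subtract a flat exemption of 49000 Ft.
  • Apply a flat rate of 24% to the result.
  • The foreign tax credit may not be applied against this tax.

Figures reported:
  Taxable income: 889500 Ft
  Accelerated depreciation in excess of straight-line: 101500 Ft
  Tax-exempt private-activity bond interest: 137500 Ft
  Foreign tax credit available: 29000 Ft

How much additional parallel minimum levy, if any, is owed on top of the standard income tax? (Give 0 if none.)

71910 Ft

Standard income tax:
  65000 Ft × 8% = 5200 Ft
  68000 Ft × 21% = 14280 Ft
  756500 Ft × 26% = 196690 Ft
  → 216170 Ft
  Less foreign tax credit 29000 Ft → 187170 Ft

Parallel minimum levy:
  Adjusted income: 889500 Ft + 101500 Ft + 137500 Ft = 1128500 Ft
  Less exemption 49000 Ft → base 1079500 Ft
  1079500 Ft × 24% = 259080 Ft

Excess of parallel minimum levy over standard income tax: 259080 Ft − 187170 Ft = 71910 Ft.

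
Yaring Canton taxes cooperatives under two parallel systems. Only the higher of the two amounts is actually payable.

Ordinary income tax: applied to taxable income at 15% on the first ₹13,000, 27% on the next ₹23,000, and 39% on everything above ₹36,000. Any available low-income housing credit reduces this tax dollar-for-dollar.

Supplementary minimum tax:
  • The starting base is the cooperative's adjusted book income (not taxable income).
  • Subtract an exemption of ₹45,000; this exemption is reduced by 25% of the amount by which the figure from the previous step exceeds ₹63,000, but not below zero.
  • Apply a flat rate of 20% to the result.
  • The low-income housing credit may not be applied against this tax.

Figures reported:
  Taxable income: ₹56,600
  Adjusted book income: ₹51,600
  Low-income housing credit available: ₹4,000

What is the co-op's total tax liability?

Ordinary income tax:
  ₹13,000 × 15% = ₹1,950
  ₹23,000 × 27% = ₹6,210
  ₹20,600 × 39% = ₹8,034
  → ₹16,194
  Less low-income housing credit ₹4,000 → ₹12,194

Supplementary minimum tax:
  Base (adjusted book income): ₹51,600
  Exemption: ₹51,600 ≤ ₹63,000, so full ₹45,000 applies
  Base: ₹51,600 − ₹45,000 = ₹6,600
  ₹6,600 × 20% = ₹1,320

₹12,194 > ₹1,320, so the ordinary income tax governs.

₹12,194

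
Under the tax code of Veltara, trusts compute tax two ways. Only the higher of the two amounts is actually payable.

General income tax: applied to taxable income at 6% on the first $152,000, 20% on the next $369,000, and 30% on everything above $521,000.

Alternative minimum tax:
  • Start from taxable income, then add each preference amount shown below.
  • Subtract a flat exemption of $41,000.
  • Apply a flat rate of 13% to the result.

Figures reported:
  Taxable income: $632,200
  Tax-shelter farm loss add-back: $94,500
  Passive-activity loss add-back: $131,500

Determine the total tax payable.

$116,280

Alternative minimum tax:
  Adjusted income: $632,200 + $94,500 + $131,500 = $858,200
  Less exemption $41,000 → base $817,200
  $817,200 × 13% = $106,236

General income tax:
  $152,000 × 6% = $9,120
  $369,000 × 20% = $73,800
  $111,200 × 30% = $33,360
  → $116,280

$116,280 > $106,236, so the general income tax governs.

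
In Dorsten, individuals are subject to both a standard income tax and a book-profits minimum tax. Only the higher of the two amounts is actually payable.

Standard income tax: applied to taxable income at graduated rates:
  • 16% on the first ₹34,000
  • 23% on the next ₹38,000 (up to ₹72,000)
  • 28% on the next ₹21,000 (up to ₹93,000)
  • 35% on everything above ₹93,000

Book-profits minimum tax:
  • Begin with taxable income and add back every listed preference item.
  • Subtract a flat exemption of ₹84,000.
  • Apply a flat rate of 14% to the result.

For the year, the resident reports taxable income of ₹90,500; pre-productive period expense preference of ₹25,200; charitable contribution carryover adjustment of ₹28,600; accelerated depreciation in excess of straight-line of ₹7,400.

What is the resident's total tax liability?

₹19,360

Book-profits minimum tax:
  Adjusted income: ₹90,500 + ₹25,200 + ₹28,600 + ₹7,400 = ₹151,700
  Less exemption ₹84,000 → base ₹67,700
  ₹67,700 × 14% = ₹9,478

Standard income tax:
  ₹34,000 × 16% = ₹5,440
  ₹38,000 × 23% = ₹8,740
  ₹18,500 × 28% = ₹5,180
  → ₹19,360

₹19,360 > ₹9,478, so the standard income tax governs.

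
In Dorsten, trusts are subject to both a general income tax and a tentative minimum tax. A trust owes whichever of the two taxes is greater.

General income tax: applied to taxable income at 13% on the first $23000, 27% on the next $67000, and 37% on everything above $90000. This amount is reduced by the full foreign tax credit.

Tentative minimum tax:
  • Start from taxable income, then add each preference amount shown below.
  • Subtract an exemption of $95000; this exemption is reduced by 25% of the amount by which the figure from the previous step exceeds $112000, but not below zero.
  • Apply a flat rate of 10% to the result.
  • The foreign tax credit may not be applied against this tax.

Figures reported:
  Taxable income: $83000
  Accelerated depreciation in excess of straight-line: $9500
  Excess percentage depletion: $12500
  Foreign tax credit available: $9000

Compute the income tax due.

General income tax:
  $23000 × 13% = $2990
  $60000 × 27% = $16200
  → $19190
  Less foreign tax credit $9000 → $10190

Tentative minimum tax:
  Adjusted income: $83000 + $9500 + $12500 = $105000
  Exemption: $105000 ≤ $112000, so full $95000 applies
  Base: $105000 − $95000 = $10000
  $10000 × 10% = $1000

$10190 > $1000, so the general income tax governs.

$10190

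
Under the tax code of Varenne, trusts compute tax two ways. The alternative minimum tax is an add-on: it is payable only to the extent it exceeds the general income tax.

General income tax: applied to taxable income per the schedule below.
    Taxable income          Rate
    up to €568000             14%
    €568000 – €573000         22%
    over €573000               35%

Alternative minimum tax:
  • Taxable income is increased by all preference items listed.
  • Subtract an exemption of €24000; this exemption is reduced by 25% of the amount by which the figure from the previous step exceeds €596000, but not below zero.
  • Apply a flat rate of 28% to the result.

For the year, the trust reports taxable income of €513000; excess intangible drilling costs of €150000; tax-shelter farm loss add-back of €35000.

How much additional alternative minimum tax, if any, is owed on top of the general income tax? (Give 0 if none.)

€123620

General income tax:
  €513000 × 14% = €71820

Alternative minimum tax:
  Adjusted income: €513000 + €150000 + €35000 = €698000
  Exemption: 25% × (€698000 − €596000) = €25500 ≥ €24000, so the exemption is fully phased out
  Base: €698000 − €0 = €698000
  €698000 × 28% = €195440

Excess of alternative minimum tax over general income tax: €195440 − €71820 = €123620.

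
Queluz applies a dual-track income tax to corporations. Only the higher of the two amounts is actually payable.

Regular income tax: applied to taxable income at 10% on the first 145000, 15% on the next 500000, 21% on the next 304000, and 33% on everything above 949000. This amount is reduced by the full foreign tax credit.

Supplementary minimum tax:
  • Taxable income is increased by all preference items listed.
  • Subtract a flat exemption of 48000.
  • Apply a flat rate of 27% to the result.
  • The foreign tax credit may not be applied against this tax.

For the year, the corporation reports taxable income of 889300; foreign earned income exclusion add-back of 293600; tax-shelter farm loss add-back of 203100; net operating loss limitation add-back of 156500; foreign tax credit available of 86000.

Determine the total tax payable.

Regular income tax:
  145000 × 10% = 14500
  500000 × 15% = 75000
  244300 × 21% = 51303
  → 140803
  Less foreign tax credit 86000 → 54803

Supplementary minimum tax:
  Adjusted income: 889300 + 293600 + 203100 + 156500 = 1542500
  Less exemption 48000 → base 1494500
  1494500 × 27% = 403515

403515 > 54803, so the supplementary minimum tax is the binding amount.

403515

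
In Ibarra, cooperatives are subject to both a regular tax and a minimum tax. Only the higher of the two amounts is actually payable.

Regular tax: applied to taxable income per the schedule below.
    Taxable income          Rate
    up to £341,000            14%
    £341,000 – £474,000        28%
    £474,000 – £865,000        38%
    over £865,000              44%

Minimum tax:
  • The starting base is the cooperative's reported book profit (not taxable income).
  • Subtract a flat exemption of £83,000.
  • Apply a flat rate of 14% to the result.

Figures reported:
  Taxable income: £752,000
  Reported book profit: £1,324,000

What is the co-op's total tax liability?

£190,620

Regular tax:
  £341,000 × 14% = £47,740
  £133,000 × 28% = £37,240
  £278,000 × 38% = £105,640
  → £190,620

Minimum tax:
  Base (reported book profit): £1,324,000
  Less exemption £83,000 → base £1,241,000
  £1,241,000 × 14% = £173,740

£190,620 > £173,740, so the regular tax governs.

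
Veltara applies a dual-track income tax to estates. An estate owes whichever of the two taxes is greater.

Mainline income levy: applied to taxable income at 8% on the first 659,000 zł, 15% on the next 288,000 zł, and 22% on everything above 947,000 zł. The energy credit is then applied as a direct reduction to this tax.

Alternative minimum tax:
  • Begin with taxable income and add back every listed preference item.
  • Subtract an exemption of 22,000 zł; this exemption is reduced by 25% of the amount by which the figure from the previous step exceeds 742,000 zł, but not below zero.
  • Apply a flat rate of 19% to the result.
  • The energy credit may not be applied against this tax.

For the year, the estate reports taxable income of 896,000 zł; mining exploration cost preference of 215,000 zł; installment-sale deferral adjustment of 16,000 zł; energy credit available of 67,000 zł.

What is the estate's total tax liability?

Alternative minimum tax:
  Adjusted income: 896,000 zł + 215,000 zł + 16,000 zł = 1,127,000 zł
  Exemption: 25% × (1,127,000 zł − 742,000 zł) = 96,250 zł ≥ 22,000 zł, so the exemption is fully phased out
  Base: 1,127,000 zł − 0 zł = 1,127,000 zł
  1,127,000 zł × 19% = 214,130 zł

Mainline income levy:
  659,000 zł × 8% = 52,720 zł
  237,000 zł × 15% = 35,550 zł
  → 88,270 zł
  Less energy credit 67,000 zł → 21,270 zł

214,130 zł > 21,270 zł, so the alternative minimum tax is the binding amount.

214,130 zł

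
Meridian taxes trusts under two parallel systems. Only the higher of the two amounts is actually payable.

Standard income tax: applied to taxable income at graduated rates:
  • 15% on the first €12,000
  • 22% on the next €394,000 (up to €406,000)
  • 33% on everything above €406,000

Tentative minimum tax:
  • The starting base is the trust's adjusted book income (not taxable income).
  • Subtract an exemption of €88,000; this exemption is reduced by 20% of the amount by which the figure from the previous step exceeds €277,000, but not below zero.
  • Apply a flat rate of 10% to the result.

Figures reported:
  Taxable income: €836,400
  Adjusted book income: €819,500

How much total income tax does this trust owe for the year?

€230,512

Tentative minimum tax:
  Base (adjusted book income): €819,500
  Exemption: 20% × (€819,500 − €277,000) = €108,500 ≥ €88,000, so the exemption is fully phased out
  Base: €819,500 − €0 = €819,500
  €819,500 × 10% = €81,950

Standard income tax:
  €12,000 × 15% = €1,800
  €394,000 × 22% = €86,680
  €430,400 × 33% = €142,032
  → €230,512

€230,512 > €81,950, so the standard income tax governs.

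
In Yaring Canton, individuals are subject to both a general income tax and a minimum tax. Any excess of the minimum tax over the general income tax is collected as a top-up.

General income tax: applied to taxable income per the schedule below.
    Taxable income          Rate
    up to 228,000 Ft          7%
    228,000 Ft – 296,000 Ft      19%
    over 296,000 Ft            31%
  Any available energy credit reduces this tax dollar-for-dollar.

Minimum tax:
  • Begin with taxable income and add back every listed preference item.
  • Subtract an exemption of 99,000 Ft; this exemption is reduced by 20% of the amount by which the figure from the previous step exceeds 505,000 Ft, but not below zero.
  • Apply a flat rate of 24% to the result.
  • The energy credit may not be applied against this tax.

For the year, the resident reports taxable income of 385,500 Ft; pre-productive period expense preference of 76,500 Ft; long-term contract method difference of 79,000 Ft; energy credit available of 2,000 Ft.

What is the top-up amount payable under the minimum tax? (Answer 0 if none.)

Minimum tax:
  Adjusted income: 385,500 Ft + 76,500 Ft + 79,000 Ft = 541,000 Ft
  Exemption: 99,000 Ft − 20% × (541,000 Ft − 505,000 Ft) = 99,000 Ft − 7,200 Ft = 91,800 Ft
  Base: 541,000 Ft − 91,800 Ft = 449,200 Ft
  449,200 Ft × 24% = 107,808 Ft

General income tax:
  228,000 Ft × 7% = 15,960 Ft
  68,000 Ft × 19% = 12,920 Ft
  89,500 Ft × 31% = 27,745 Ft
  → 56,625 Ft
  Less energy credit 2,000 Ft → 54,625 Ft

Excess of minimum tax over general income tax: 107,808 Ft − 54,625 Ft = 53,183 Ft.

53,183 Ft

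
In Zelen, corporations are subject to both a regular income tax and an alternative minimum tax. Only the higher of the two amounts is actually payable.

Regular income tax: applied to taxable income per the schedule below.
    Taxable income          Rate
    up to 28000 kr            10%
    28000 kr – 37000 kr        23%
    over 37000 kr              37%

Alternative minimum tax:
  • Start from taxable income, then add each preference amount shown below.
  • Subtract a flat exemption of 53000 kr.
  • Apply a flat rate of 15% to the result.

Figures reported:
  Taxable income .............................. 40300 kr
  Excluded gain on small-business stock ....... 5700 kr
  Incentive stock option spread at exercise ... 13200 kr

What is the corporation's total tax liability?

6091 kr

Alternative minimum tax:
  Adjusted income: 40300 kr + 5700 kr + 13200 kr = 59200 kr
  Less exemption 53000 kr → base 6200 kr
  6200 kr × 15% = 930 kr

Regular income tax:
  28000 kr × 10% = 2800 kr
  9000 kr × 23% = 2070 kr
  3300 kr × 37% = 1221 kr
  → 6091 kr

6091 kr > 930 kr, so the regular income tax governs.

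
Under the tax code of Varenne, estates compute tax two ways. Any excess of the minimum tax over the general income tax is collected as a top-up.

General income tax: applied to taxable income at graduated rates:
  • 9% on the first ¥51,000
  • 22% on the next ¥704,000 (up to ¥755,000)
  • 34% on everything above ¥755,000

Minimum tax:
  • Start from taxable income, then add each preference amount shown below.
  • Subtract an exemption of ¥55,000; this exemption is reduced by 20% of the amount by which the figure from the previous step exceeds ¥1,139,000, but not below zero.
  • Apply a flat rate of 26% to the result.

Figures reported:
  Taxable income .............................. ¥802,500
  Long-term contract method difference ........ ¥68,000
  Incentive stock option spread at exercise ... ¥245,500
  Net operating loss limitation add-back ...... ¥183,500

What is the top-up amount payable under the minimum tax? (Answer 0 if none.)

General income tax:
  ¥51,000 × 9% = ¥4,590
  ¥704,000 × 22% = ¥154,880
  ¥47,500 × 34% = ¥16,150
  → ¥175,620

Minimum tax:
  Adjusted income: ¥802,500 + ¥68,000 + ¥245,500 + ¥183,500 = ¥1,299,500
  Exemption: ¥55,000 − 20% × (¥1,299,500 − ¥1,139,000) = ¥55,000 − ¥32,100 = ¥22,900
  Base: ¥1,299,500 − ¥22,900 = ¥1,276,600
  ¥1,276,600 × 26% = ¥331,916

Excess of minimum tax over general income tax: ¥331,916 − ¥175,620 = ¥156,296.

¥156,296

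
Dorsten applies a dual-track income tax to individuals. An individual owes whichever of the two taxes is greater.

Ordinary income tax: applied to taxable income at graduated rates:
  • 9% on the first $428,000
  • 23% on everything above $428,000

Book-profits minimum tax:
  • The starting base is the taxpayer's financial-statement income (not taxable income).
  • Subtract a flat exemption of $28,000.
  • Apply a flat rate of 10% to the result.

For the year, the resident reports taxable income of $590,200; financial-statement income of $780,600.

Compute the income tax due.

Book-profits minimum tax:
  Base (financial-statement income): $780,600
  Less exemption $28,000 → base $752,600
  $752,600 × 10% = $75,260

Ordinary income tax:
  $428,000 × 9% = $38,520
  $162,200 × 23% = $37,306
  → $75,826

$75,826 > $75,260, so the ordinary income tax governs.

$75,826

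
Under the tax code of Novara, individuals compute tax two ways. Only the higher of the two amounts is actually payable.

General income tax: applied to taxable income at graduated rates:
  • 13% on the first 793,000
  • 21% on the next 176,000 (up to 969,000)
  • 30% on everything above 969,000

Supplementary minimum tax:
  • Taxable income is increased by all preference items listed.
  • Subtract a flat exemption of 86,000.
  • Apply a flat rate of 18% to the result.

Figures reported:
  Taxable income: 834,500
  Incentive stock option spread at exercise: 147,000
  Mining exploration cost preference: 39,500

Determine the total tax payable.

Supplementary minimum tax:
  Adjusted income: 834,500 + 147,000 + 39,500 = 1,021,000
  Less exemption 86,000 → base 935,000
  935,000 × 18% = 168,300

General income tax:
  793,000 × 13% = 103,090
  41,500 × 21% = 8,715
  → 111,805

168,300 > 111,805, so the supplementary minimum tax is the binding amount.

168,300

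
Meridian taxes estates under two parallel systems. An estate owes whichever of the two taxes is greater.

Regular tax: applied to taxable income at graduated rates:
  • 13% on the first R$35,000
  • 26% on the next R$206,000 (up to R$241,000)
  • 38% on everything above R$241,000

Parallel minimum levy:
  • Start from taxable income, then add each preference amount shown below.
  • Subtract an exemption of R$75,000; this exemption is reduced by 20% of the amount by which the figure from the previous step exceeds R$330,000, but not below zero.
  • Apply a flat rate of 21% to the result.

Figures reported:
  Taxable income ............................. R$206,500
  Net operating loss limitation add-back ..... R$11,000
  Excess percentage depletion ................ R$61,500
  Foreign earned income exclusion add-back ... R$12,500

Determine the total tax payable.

Regular tax:
  R$35,000 × 13% = R$4,550
  R$171,500 × 26% = R$44,590
  → R$49,140

Parallel minimum levy:
  Adjusted income: R$206,500 + R$11,000 + R$61,500 + R$12,500 = R$291,500
  Exemption: R$291,500 ≤ R$330,000, so full R$75,000 applies
  Base: R$291,500 − R$75,000 = R$216,500
  R$216,500 × 21% = R$45,465

R$49,140 > R$45,465, so the regular tax governs.

R$49,140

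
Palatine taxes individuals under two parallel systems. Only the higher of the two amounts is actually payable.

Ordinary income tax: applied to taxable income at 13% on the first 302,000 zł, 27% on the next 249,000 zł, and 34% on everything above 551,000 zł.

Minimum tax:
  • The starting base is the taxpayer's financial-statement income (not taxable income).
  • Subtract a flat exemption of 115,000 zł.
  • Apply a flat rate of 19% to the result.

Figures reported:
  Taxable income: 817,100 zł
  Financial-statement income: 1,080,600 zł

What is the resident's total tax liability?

196,964 zł

Minimum tax:
  Base (financial-statement income): 1,080,600 zł
  Less exemption 115,000 zł → base 965,600 zł
  965,600 zł × 19% = 183,464 zł

Ordinary income tax:
  302,000 zł × 13% = 39,260 zł
  249,000 zł × 27% = 67,230 zł
  266,100 zł × 34% = 90,474 zł
  → 196,964 zł

196,964 zł > 183,464 zł, so the ordinary income tax governs.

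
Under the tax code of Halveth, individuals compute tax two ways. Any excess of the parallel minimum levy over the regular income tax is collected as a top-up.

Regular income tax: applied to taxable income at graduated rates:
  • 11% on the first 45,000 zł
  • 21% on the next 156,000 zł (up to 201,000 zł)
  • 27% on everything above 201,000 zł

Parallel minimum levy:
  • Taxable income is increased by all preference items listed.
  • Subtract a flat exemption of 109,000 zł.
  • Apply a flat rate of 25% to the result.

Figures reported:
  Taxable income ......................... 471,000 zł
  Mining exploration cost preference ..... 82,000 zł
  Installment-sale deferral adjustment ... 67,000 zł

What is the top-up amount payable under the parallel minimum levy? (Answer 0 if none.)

17,140 zł

Regular income tax:
  45,000 zł × 11% = 4,950 zł
  156,000 zł × 21% = 32,760 zł
  270,000 zł × 27% = 72,900 zł
  → 110,610 zł

Parallel minimum levy:
  Adjusted income: 471,000 zł + 82,000 zł + 67,000 zł = 620,000 zł
  Less exemption 109,000 zł → base 511,000 zł
  511,000 zł × 25% = 127,750 zł

Excess of parallel minimum levy over regular income tax: 127,750 zł − 110,610 zł = 17,140 zł.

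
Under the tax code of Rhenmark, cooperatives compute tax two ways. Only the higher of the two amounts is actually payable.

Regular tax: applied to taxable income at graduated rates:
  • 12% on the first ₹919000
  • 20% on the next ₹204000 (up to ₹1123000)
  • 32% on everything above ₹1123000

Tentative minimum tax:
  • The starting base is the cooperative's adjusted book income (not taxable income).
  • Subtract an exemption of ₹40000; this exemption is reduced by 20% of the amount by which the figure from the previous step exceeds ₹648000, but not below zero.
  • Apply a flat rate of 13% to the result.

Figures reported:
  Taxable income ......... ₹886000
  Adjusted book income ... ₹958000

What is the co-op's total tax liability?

₹124540

Regular tax:
  ₹886000 × 12% = ₹106320

Tentative minimum tax:
  Base (adjusted book income): ₹958000
  Exemption: 20% × (₹958000 − ₹648000) = ₹62000 ≥ ₹40000, so the exemption is fully phased out
  Base: ₹958000 − ₹0 = ₹958000
  ₹958000 × 13% = ₹124540

₹124540 > ₹106320, so the tentative minimum tax is the binding amount.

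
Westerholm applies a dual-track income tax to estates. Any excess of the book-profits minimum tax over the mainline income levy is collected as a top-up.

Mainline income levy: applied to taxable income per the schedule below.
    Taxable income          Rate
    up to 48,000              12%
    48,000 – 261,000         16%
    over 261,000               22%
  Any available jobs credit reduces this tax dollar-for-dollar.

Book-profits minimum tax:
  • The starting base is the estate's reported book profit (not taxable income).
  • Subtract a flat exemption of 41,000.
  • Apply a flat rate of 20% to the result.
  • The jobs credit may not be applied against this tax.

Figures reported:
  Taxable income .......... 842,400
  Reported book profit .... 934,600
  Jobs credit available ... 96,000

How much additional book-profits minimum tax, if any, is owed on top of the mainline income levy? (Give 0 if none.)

106,972

Mainline income levy:
  48,000 × 12% = 5,760
  213,000 × 16% = 34,080
  581,400 × 22% = 127,908
  → 167,748
  Less jobs credit 96,000 → 71,748

Book-profits minimum tax:
  Base (reported book profit): 934,600
  Less exemption 41,000 → base 893,600
  893,600 × 20% = 178,720

Excess of book-profits minimum tax over mainline income levy: 178,720 − 71,748 = 106,972.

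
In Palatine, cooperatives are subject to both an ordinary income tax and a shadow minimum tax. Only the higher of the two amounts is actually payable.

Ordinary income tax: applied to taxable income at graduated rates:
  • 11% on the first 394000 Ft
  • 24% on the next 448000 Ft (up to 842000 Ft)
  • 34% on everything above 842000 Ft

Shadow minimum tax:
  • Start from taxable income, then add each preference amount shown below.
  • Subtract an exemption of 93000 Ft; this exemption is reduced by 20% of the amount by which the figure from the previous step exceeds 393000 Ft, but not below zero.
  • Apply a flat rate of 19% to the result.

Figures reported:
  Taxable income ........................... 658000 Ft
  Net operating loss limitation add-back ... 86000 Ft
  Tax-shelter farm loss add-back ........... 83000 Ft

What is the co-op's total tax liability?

155952 Ft

Shadow minimum tax:
  Adjusted income: 658000 Ft + 86000 Ft + 83000 Ft = 827000 Ft
  Exemption: 93000 Ft − 20% × (827000 Ft − 393000 Ft) = 93000 Ft − 86800 Ft = 6200 Ft
  Base: 827000 Ft − 6200 Ft = 820800 Ft
  820800 Ft × 19% = 155952 Ft

Ordinary income tax:
  394000 Ft × 11% = 43340 Ft
  264000 Ft × 24% = 63360 Ft
  → 106700 Ft

155952 Ft > 106700 Ft, so the shadow minimum tax is the binding amount.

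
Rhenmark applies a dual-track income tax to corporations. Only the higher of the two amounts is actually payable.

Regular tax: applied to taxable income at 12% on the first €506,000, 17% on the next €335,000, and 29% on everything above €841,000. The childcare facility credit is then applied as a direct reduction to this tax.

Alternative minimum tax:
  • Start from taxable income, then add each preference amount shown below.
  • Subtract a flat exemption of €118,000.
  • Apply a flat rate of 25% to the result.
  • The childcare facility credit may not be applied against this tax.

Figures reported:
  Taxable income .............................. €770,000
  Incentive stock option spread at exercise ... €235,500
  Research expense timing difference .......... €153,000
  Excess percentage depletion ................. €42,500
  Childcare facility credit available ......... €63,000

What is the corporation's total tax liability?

€270,750

Alternative minimum tax:
  Adjusted income: €770,000 + €235,500 + €153,000 + €42,500 = €1,201,000
  Less exemption €118,000 → base €1,083,000
  €1,083,000 × 25% = €270,750

Regular tax:
  €506,000 × 12% = €60,720
  €264,000 × 17% = €44,880
  → €105,600
  Less childcare facility credit €63,000 → €42,600

€270,750 > €42,600, so the alternative minimum tax is the binding amount.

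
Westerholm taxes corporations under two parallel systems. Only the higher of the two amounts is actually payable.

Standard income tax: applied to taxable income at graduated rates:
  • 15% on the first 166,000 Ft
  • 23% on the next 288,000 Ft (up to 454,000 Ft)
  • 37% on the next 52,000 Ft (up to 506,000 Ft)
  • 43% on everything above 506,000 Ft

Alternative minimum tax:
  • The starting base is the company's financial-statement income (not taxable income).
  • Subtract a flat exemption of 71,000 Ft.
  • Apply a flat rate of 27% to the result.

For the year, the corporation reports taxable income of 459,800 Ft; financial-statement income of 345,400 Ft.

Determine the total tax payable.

Alternative minimum tax:
  Base (financial-statement income): 345,400 Ft
  Less exemption 71,000 Ft → base 274,400 Ft
  274,400 Ft × 27% = 74,088 Ft

Standard income tax:
  166,000 Ft × 15% = 24,900 Ft
  288,000 Ft × 23% = 66,240 Ft
  5,800 Ft × 37% = 2,146 Ft
  → 93,286 Ft

93,286 Ft > 74,088 Ft, so the standard income tax governs.

93,286 Ft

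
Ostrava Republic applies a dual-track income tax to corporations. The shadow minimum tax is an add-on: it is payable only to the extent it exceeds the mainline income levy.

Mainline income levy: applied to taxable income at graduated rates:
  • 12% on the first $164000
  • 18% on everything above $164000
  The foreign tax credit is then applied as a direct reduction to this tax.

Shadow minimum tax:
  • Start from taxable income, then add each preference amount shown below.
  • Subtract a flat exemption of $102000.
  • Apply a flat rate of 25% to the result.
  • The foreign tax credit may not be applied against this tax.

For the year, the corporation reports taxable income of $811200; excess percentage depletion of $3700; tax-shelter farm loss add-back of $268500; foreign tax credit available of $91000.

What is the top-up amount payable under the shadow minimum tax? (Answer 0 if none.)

$200174

Shadow minimum tax:
  Adjusted income: $811200 + $3700 + $268500 = $1083400
  Less exemption $102000 → base $981400
  $981400 × 25% = $245350

Mainline income levy:
  $164000 × 12% = $19680
  $647200 × 18% = $116496
  → $136176
  Less foreign tax credit $91000 → $45176

Excess of shadow minimum tax over mainline income levy: $245350 − $45176 = $200174.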